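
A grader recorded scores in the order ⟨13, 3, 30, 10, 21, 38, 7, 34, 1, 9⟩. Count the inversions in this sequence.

24 inversions

For each element, count later entries that are smaller:
13: 5
3: 1
30: 5
10: 3
21: 3
38: 4
7: 1
34: 2
1: 0
9: 0
Sum: 5 + 1 + 5 + 3 + 3 + 4 + 1 + 2 + 0 + 0 = 24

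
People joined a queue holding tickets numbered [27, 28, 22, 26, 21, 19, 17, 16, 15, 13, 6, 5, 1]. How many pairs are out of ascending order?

Count, for each position, how many later elements it exceeds:
27 → 22, 26, 21, 19, 17, 16, 15, 13, 6, 5, 1 → 11
28 → 22, 26, 21, 19, 17, 16, 15, 13, 6, 5, 1 → 11
22 → 21, 19, 17, 16, 15, 13, 6, 5, 1 → 9
26 → 21, 19, 17, 16, 15, 13, 6, 5, 1 → 9
21 → 19, 17, 16, 15, 13, 6, 5, 1 → 8
19 → 17, 16, 15, 13, 6, 5, 1 → 7
17 → 16, 15, 13, 6, 5, 1 → 6
16 → 15, 13, 6, 5, 1 → 5
15 → 13, 6, 5, 1 → 4
13 → 6, 5, 1 → 3
6 → 5, 1 → 2
5 → 1 → 1
1 → none → 0
Sum: 11 + 11 + 9 + 9 + 8 + 7 + 6 + 5 + 4 + 3 + 2 + 1 + 0 = 76

76 inversions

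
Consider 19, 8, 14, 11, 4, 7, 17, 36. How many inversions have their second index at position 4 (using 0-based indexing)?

4

The element at index 4 is 4.
Elements before it: 19, 8, 14, 11
Those larger than 4: 19, 8, 14, 11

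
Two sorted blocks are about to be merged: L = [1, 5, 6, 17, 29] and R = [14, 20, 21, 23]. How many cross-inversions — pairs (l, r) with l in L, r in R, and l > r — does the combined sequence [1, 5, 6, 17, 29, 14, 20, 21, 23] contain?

5

For each element r of the right run, count left-run elements greater than r:
r = 14: 17, 29 → 2
r = 20: 29 → 1
r = 21: 29 → 1
r = 23: 29 → 1
Cross-inversions: 2 + 1 + 1 + 1 = 5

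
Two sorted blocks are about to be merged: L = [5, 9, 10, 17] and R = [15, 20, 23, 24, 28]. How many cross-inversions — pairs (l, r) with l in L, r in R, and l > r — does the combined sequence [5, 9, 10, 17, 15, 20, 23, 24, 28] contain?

1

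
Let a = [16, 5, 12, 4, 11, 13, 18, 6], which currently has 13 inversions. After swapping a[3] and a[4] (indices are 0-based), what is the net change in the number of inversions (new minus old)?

Positions 3 and 4 hold 4 and 11; after swapping, the array is [16, 5, 12, 11, 4, 13, 18, 6].
Sweep left to right; for each value list the smaller values that follow it:
16: 6
5: 1
12: 3
11: 2
4: 0
13: 1
18: 1
6: 0
Sum: 6 + 1 + 3 + 2 + 0 + 1 + 1 + 0 = 14
Change: 14 − 13 = +1

+1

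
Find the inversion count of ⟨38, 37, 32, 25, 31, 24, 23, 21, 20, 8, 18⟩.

53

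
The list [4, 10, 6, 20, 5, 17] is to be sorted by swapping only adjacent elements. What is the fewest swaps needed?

Adjacent swaps: 5

Each adjacent swap fixes exactly one inversion, so the minimum swap count equals the number of inversions.
Count inversions — for each element, later elements that are smaller:
4: none → 0
10: 6, 5 → 2
6: 5 → 1
20: 5, 17 → 2
5: none → 0
17: none → 0
Total inversions: 0 + 2 + 1 + 2 + 0 + 0 = 5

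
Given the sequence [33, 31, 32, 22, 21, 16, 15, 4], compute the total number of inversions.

27

Element-by-element contributions:
33 → 31, 32, 22, 21, 16, 15, 4 → 7
31 → 22, 21, 16, 15, 4 → 5
32 → 22, 21, 16, 15, 4 → 5
22 → 21, 16, 15, 4 → 4
21 → 16, 15, 4 → 3
16 → 15, 4 → 2
15 → 4 → 1
4 → none → 0
Sum: 7 + 5 + 5 + 4 + 3 + 2 + 1 + 0 = 27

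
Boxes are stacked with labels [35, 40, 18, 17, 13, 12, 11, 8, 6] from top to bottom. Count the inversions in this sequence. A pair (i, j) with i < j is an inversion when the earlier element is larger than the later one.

Sweep left to right; for each value list the smaller values that follow it:
35: 7
40: 7
18: 6
17: 5
13: 4
12: 3
11: 2
8: 1
6: 0
Sum: 7 + 7 + 6 + 5 + 4 + 3 + 2 + 1 + 0 = 35

Inversions: 35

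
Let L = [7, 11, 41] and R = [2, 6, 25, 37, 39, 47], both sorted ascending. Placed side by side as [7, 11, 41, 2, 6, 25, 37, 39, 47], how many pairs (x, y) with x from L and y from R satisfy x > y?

Count, for every r in R, how many entries of L exceed r:
r = 2: 7, 11, 41 → 3
r = 6: 7, 11, 41 → 3
r = 25: 41 → 1
r = 37: 41 → 1
r = 39: 41 → 1
r = 47: none → 0
Cross-inversions: 3 + 3 + 1 + 1 + 1 + 0 = 9

9 cross-inversions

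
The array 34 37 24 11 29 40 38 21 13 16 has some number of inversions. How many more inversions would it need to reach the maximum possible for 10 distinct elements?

17

Maximum inversions for 10 distinct elements is C(10, 2) = 10·9/2 = 45.
Current inversions — for each element, count later smaller elements:
34: 6
37: 6
24: 4
11: 0
29: 3
40: 4
38: 3
21: 2
13: 0
16: 0
Current total: 6 + 6 + 4 + 0 + 3 + 4 + 3 + 2 + 0 + 0 = 28
Shortfall: 45 − 28 = 17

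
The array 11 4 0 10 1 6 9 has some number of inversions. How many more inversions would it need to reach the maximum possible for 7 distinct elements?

Maximum inversions for 7 distinct elements is C(7, 2) = 7·6/2 = 21.
Current inversions — for each element, count later smaller elements:
11: 6
4: 2
0: 0
10: 3
1: 0
6: 0
9: 0
Current total: 6 + 2 + 0 + 3 + 0 + 0 + 0 = 11
Shortfall: 21 − 11 = 10

10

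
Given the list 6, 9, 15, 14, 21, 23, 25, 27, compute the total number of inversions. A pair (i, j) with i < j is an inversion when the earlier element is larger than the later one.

Sweep left to right; for each value list the smaller values that follow it:
6: 0
9: 0
15: 1
14: 0
21: 0
23: 0
25: 0
27: 0
Sum: 0 + 0 + 1 + 0 + 0 + 0 + 0 + 0 = 1

Inversions: 1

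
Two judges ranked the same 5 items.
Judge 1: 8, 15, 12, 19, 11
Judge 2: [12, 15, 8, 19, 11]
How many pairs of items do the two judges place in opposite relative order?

Assign each item its position (1..5) in the first ordering, then rewrite the second ordering as that position sequence:
positions: 8→1, 15→2, 12→3, 19→4, 11→5
second ordering as positions: [3, 2, 1, 4, 5]
Discordant pairs = inversions in this position sequence.
3: 2, 1 → 2
2: 1 → 1
1: 0
4: 0
5: 0
Total: 2 + 1 + 0 + 0 + 0 = 3

3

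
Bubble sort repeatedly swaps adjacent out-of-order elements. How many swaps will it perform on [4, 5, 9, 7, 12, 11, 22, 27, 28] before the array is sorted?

The minimum number of adjacent swaps to sort an array equals its inversion count, since every such swap removes exactly one inversion.
Count inversions — for each element, later elements that are smaller:
4: none → 0
5: none → 0
9: 7 → 1
7: none → 0
12: 11 → 1
11: none → 0
22: none → 0
27: none → 0
28: none → 0
Total inversions: 0 + 0 + 1 + 0 + 1 + 0 + 0 + 0 + 0 = 2

2 swaps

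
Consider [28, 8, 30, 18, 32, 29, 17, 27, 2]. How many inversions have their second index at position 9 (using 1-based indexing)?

The element at index 9 is 2.
Elements before it: 28, 8, 30, 18, 32, 29, 17, 27
Those larger than 2: 28, 8, 30, 18, 32, 29, 17, 27

8 such elements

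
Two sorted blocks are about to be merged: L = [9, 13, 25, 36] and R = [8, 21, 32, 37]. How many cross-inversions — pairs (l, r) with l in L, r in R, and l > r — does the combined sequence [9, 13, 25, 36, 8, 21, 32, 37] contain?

7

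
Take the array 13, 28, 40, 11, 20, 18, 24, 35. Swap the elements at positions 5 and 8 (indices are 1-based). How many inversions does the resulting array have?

Inversions: 14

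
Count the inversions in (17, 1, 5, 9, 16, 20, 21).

4

Out-of-order index pairs (1-indexed):
(1,2): 17 > 1
(1,3): 17 > 5
(1,4): 17 > 9
(1,5): 17 > 16
That's 4 pairs.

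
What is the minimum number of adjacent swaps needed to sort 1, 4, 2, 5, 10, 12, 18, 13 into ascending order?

Each adjacent swap fixes exactly one inversion, so the minimum swap count equals the number of inversions.
Count inversions — for each element, later elements that are smaller:
1: none → 0
4: 2 → 1
2: none → 0
5: none → 0
10: none → 0
12: none → 0
18: 13 → 1
13: none → 0
Total inversions: 0 + 1 + 0 + 0 + 0 + 0 + 1 + 0 = 2

There are 2 swaps.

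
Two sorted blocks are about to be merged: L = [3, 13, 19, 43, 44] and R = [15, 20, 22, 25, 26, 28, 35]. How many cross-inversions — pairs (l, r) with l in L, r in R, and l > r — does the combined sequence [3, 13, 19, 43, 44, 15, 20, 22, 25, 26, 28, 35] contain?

For each element r of the right run, count left-run elements greater than r:
r = 15: 19, 43, 44 → 3
r = 20: 43, 44 → 2
r = 22: 43, 44 → 2
r = 25: 43, 44 → 2
r = 26: 43, 44 → 2
r = 28: 43, 44 → 2
r = 35: 43, 44 → 2
Cross-inversions: 3 + 2 + 2 + 2 + 2 + 2 + 2 = 15

15 split inversions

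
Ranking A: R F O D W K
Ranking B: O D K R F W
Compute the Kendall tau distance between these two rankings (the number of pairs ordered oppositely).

Assign each item its position (1..6) in the first ordering, then rewrite the second ordering as that position sequence:
positions: R→1, F→2, O→3, D→4, W→5, K→6
second ordering as positions: [3, 4, 6, 1, 2, 5]
Discordant pairs = inversions in this position sequence.
3: 1, 2 → 2
4: 1, 2 → 2
6: 1, 2, 5 → 3
1: 0
2: 0
5: 0
Total: 2 + 2 + 3 + 0 + 0 + 0 = 7

7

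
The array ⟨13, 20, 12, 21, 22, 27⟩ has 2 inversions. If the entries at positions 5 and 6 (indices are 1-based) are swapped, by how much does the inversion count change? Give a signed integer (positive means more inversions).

Positions 5 and 6 hold 22 and 27; after swapping, the array is [13, 20, 12, 21, 27, 22].
Sweep left to right; for each value list the smaller values that follow it:
13 → 12 → 1
20 → 12 → 1
12 → none → 0
21 → none → 0
27 → 22 → 1
22 → none → 0
Sum: 1 + 1 + 0 + 0 + 1 + 0 = 3
Change: 3 − 2 = +1

+1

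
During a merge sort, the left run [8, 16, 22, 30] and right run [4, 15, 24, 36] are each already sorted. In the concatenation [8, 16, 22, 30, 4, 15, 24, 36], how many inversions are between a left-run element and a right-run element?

Count, for every r in R, how many entries of L exceed r:
r = 4: 8, 16, 22, 30 → 4
r = 15: 16, 22, 30 → 3
r = 24: 30 → 1
r = 36: none → 0
Cross-inversions: 4 + 3 + 1 + 0 = 8

8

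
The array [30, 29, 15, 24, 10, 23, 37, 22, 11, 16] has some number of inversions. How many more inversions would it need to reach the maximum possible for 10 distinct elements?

15

Maximum inversions for 10 distinct elements is C(10, 2) = 10·9/2 = 45.
Current inversions — for each element, count later smaller elements:
30: 8
29: 7
15: 2
24: 5
10: 0
23: 3
37: 3
22: 2
11: 0
16: 0
Current total: 8 + 7 + 2 + 5 + 0 + 3 + 3 + 2 + 0 + 0 = 30
Shortfall: 45 − 30 = 15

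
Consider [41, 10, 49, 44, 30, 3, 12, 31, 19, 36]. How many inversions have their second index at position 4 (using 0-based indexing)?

3 such elements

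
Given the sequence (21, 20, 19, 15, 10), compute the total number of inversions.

Element-by-element contributions:
21 → 20, 19, 15, 10 → 4
20 → 19, 15, 10 → 3
19 → 15, 10 → 2
15 → 10 → 1
10 → none → 0
Sum: 4 + 3 + 2 + 1 + 0 = 10

10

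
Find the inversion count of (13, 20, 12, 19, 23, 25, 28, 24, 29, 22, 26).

12 out-of-order pairs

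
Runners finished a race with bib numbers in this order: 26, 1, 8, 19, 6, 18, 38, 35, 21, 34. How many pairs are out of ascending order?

14 out-of-order pairs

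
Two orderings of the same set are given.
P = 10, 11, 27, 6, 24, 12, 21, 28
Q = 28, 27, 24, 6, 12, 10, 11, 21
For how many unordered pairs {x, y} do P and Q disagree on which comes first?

Assign each item its position (1..8) in the first ordering, then rewrite the second ordering as that position sequence:
positions: 10→1, 11→2, 27→3, 6→4, 24→5, 12→6, 21→7, 28→8
second ordering as positions: [8, 3, 5, 4, 6, 1, 2, 7]
Discordant pairs = inversions in this position sequence.
8: 3, 5, 4, 6, 1, 2, 7 → 7
3: 1, 2 → 2
5: 4, 1, 2 → 3
4: 1, 2 → 2
6: 1, 2 → 2
1: 0
2: 0
7: 0
Total: 7 + 2 + 3 + 2 + 2 + 0 + 0 + 0 = 16

16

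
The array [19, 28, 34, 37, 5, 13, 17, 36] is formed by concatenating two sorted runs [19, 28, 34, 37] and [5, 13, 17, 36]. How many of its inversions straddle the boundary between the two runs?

13

Count, for every r in R, how many entries of L exceed r:
r = 5: 19, 28, 34, 37 → 4
r = 13: 19, 28, 34, 37 → 4
r = 17: 19, 28, 34, 37 → 4
r = 36: 37 → 1
Cross-inversions: 4 + 4 + 4 + 1 = 13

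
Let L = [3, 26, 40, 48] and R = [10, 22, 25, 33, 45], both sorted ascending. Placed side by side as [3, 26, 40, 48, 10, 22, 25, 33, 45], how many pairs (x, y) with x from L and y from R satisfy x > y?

12

Take each right-half value and tally the left-half values above it:
r = 10: 26, 40, 48 → 3
r = 22: 26, 40, 48 → 3
r = 25: 26, 40, 48 → 3
r = 33: 40, 48 → 2
r = 45: 48 → 1
Cross-inversions: 3 + 3 + 3 + 2 + 1 = 12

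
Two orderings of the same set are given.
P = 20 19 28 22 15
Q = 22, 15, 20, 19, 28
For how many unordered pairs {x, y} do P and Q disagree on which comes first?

Assign each item its position (1..5) in the first ordering, then rewrite the second ordering as that position sequence:
positions: 20→1, 19→2, 28→3, 22→4, 15→5
second ordering as positions: [4, 5, 1, 2, 3]
Discordant pairs = inversions in this position sequence.
4: 1, 2, 3 → 3
5: 1, 2, 3 → 3
1: 0
2: 0
3: 0
Total: 3 + 3 + 0 + 0 + 0 = 6

Disagreeing pairs: 6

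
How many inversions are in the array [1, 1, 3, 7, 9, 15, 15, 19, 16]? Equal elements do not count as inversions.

Count, for each position, how many later elements it exceeds:
1 → none → 0
1 → none → 0
3 → none → 0
7 → none → 0
9 → none → 0
15 → none → 0
15 → none → 0
19 → 16 → 1
16 → none → 0
Sum: 0 + 0 + 0 + 0 + 0 + 0 + 0 + 1 + 0 = 1

1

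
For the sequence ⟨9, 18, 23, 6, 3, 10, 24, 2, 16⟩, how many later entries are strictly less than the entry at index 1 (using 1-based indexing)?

3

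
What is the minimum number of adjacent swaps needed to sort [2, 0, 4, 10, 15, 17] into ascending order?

Each adjacent swap fixes exactly one inversion, so the minimum swap count equals the number of inversions.
Count inversions — for each element, later elements that are smaller:
2: 0 → 1
0: none → 0
4: none → 0
10: none → 0
15: none → 0
17: none → 0
Total inversions: 1 + 0 + 0 + 0 + 0 + 0 = 1

1 adjacent swap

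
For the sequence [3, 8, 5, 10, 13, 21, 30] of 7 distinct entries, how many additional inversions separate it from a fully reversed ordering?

Maximum inversions for 7 distinct elements is C(7, 2) = 7·6/2 = 21.
Current inversions — for each element, count later smaller elements:
3: 0
8: 1
5: 0
10: 0
13: 0
21: 0
30: 0
Current total: 0 + 1 + 0 + 0 + 0 + 0 + 0 = 1
Shortfall: 21 − 1 = 20

20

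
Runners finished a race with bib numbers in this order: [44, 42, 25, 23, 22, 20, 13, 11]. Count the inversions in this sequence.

There are 28 inversions.

Count, for each position, how many later elements it exceeds:
44 → 42, 25, 23, 22, 20, 13, 11 → 7
42 → 25, 23, 22, 20, 13, 11 → 6
25 → 23, 22, 20, 13, 11 → 5
23 → 22, 20, 13, 11 → 4
22 → 20, 13, 11 → 3
20 → 13, 11 → 2
13 → 11 → 1
11 → none → 0
Sum: 7 + 6 + 5 + 4 + 3 + 2 + 1 + 0 = 28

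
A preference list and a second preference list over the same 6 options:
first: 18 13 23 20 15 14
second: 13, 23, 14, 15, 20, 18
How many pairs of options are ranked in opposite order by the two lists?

Assign each item its position (1..6) in the first ordering, then rewrite the second ordering as that position sequence:
positions: 18→1, 13→2, 23→3, 20→4, 15→5, 14→6
second ordering as positions: [2, 3, 6, 5, 4, 1]
Discordant pairs = inversions in this position sequence.
2: 1 → 1
3: 1 → 1
6: 5, 4, 1 → 3
5: 4, 1 → 2
4: 1 → 1
1: 0
Total: 1 + 1 + 3 + 2 + 1 + 0 = 8

8 pairs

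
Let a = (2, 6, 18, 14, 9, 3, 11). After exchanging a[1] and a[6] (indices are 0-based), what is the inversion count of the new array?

Positions 1 and 6 hold 6 and 11; after swapping, the array is [2, 11, 18, 14, 9, 3, 6].
For each element, count later entries that are smaller:
2: 0
11: 3
18: 4
14: 3
9: 2
3: 0
6: 0
Sum: 0 + 3 + 4 + 3 + 2 + 0 + 0 = 12

Inversions: 12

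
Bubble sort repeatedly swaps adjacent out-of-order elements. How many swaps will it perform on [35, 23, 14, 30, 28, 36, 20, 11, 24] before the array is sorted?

22

Minimum adjacent swaps = number of inversions (each swap of adjacent out-of-order elements removes one inversion and no swap can remove more).
Count inversions — for each element, later elements that are smaller:
35: 23, 14, 30, 28, 20, 11, 24 → 7
23: 14, 20, 11 → 3
14: 11 → 1
30: 28, 20, 11, 24 → 4
28: 20, 11, 24 → 3
36: 20, 11, 24 → 3
20: 11 → 1
11: none → 0
24: none → 0
Total inversions: 7 + 3 + 1 + 4 + 3 + 3 + 1 + 0 + 0 = 22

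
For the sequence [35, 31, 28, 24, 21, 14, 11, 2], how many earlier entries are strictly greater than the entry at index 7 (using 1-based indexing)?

The element at index 7 is 11.
Elements before it: 35, 31, 28, 24, 21, 14
Those larger than 11: 35, 31, 28, 24, 21, 14

6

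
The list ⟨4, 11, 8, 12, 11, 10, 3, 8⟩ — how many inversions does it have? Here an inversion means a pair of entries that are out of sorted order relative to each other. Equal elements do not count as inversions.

Sweep left to right; for each value list the smaller values that follow it:
4 → 3 → 1
11 → 8, 10, 3, 8 → 4
8 → 3 → 1
12 → 11, 10, 3, 8 → 4
11 → 10, 3, 8 → 3
10 → 3, 8 → 2
3 → none → 0
8 → none → 0
Sum: 1 + 4 + 1 + 4 + 3 + 2 + 0 + 0 = 15

15 inversions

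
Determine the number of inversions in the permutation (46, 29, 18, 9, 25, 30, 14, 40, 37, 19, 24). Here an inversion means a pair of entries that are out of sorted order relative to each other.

Sweep left to right; for each value list the smaller values that follow it:
46: 10
29: 6
18: 2
9: 0
25: 3
30: 3
14: 0
40: 3
37: 2
19: 0
24: 0
Sum: 10 + 6 + 2 + 0 + 3 + 3 + 0 + 3 + 2 + 0 + 0 = 29

29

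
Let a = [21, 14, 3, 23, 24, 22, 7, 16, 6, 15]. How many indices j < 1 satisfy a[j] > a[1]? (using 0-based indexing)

The element at index 1 is 14.
Elements before it: 21
Those larger than 14: 21

1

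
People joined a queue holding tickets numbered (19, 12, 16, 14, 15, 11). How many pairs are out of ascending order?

Element-by-element contributions:
19 → 12, 16, 14, 15, 11 → 5
12 → 11 → 1
16 → 14, 15, 11 → 3
14 → 11 → 1
15 → 11 → 1
11 → none → 0
Sum: 5 + 1 + 3 + 1 + 1 + 0 = 11

11 inversions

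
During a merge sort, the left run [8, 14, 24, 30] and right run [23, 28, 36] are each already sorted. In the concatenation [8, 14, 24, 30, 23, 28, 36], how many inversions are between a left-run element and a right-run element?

Count, for every r in R, how many entries of L exceed r:
r = 23: 24, 30 → 2
r = 28: 30 → 1
r = 36: none → 0
Cross-inversions: 2 + 1 + 0 = 3

3 cross-inversions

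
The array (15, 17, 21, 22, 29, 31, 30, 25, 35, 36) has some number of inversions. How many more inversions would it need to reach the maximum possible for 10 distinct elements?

41 inversions short

Maximum inversions for 10 distinct elements is C(10, 2) = 10·9/2 = 45.
Current inversions — for each element, count later smaller elements:
15: 0
17: 0
21: 0
22: 0
29: 1
31: 2
30: 1
25: 0
35: 0
36: 0
Current total: 0 + 0 + 0 + 0 + 1 + 2 + 1 + 0 + 0 + 0 = 4
Shortfall: 45 − 4 = 41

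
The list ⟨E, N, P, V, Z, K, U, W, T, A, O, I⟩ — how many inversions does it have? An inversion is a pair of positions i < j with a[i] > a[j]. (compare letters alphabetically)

35 inversions

For each element, count later entries that are smaller:
E: 1
N: 3
P: 4
V: 6
Z: 7
K: 2
U: 4
W: 4
T: 3
A: 0
O: 1
I: 0
Sum: 1 + 3 + 4 + 6 + 7 + 2 + 4 + 4 + 3 + 0 + 1 + 0 = 35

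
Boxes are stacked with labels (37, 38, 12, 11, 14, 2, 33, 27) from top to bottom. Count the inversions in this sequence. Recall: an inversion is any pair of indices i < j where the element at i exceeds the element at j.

Element-by-element contributions:
37 → 12, 11, 14, 2, 33, 27 → 6
38 → 12, 11, 14, 2, 33, 27 → 6
12 → 11, 2 → 2
11 → 2 → 1
14 → 2 → 1
2 → none → 0
33 → 27 → 1
27 → none → 0
Sum: 6 + 6 + 2 + 1 + 1 + 0 + 1 + 0 = 17

17 inversions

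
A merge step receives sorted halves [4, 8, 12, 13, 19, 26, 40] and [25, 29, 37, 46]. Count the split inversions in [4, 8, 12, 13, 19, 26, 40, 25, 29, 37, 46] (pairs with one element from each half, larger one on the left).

There are 4 cross-inversions.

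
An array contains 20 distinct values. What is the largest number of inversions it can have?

A reversed (strictly descending) arrangement makes every pair an inversion, giving C(20, 2) inversions.
C(20, 2) = 20·19/2 = 190

190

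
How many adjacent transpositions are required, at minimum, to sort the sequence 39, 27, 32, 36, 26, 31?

Minimum adjacent swaps = number of inversions (each swap of adjacent out-of-order elements removes one inversion and no swap can remove more).
Count inversions — for each element, later elements that are smaller:
39: 27, 32, 36, 26, 31 → 5
27: 26 → 1
32: 26, 31 → 2
36: 26, 31 → 2
26: none → 0
31: none → 0
Total inversions: 5 + 1 + 2 + 2 + 0 + 0 = 10

10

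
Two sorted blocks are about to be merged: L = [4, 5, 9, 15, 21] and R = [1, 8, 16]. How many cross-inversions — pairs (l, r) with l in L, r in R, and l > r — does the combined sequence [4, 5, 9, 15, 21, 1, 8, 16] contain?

9 cross-inversions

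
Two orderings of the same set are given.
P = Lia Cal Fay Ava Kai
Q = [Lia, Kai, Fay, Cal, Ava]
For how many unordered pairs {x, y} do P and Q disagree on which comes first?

Assign each item its position (1..5) in the first ordering, then rewrite the second ordering as that position sequence:
positions: Lia→1, Cal→2, Fay→3, Ava→4, Kai→5
second ordering as positions: [1, 5, 3, 2, 4]
Discordant pairs = inversions in this position sequence.
1: 0
5: 3, 2, 4 → 3
3: 2 → 1
2: 0
4: 0
Total: 0 + 3 + 1 + 0 + 0 = 4

4 disagreeing pairs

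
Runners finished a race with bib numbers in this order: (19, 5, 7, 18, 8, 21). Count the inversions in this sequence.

For each element, count later entries that are smaller:
19 → 5, 7, 18, 8 → 4
5 → none → 0
7 → none → 0
18 → 8 → 1
8 → none → 0
21 → none → 0
Sum: 4 + 0 + 0 + 1 + 0 + 0 = 5

5 inversions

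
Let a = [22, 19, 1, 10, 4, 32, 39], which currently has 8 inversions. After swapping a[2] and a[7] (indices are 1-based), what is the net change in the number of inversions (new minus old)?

+3

Positions 2 and 7 hold 19 and 39; after swapping, the array is [22, 39, 1, 10, 4, 32, 19].
Count, for each position, how many later elements it exceeds:
22 → 1, 10, 4, 19 → 4
39 → 1, 10, 4, 32, 19 → 5
1 → none → 0
10 → 4 → 1
4 → none → 0
32 → 19 → 1
19 → none → 0
Sum: 4 + 5 + 0 + 1 + 0 + 1 + 0 = 11
Change: 11 − 8 = +3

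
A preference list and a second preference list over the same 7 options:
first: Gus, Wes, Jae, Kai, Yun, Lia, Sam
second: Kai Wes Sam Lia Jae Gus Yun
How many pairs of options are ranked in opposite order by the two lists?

Assign each item its position (1..7) in the first ordering, then rewrite the second ordering as that position sequence:
positions: Gus→1, Wes→2, Jae→3, Kai→4, Yun→5, Lia→6, Sam→7
second ordering as positions: [4, 2, 7, 6, 3, 1, 5]
Discordant pairs = inversions in this position sequence.
4: 2, 3, 1 → 3
2: 1 → 1
7: 6, 3, 1, 5 → 4
6: 3, 1, 5 → 3
3: 1 → 1
1: 0
5: 0
Total: 3 + 1 + 4 + 3 + 1 + 0 + 0 = 12

There are 12 pairs.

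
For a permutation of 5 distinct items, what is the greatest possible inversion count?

A reversed (strictly descending) arrangement makes every pair an inversion, giving C(5, 2) inversions.
C(5, 2) = 5·4/2 = 10

There are 10 inversions.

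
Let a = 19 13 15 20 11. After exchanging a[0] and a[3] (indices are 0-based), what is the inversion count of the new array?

Inversions: 7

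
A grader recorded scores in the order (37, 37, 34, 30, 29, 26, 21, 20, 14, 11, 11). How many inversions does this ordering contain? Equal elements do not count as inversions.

53

Element-by-element contributions:
37 → 34, 30, 29, 26, 21, 20, 14, 11, 11 → 9
37 → 34, 30, 29, 26, 21, 20, 14, 11, 11 → 9
34 → 30, 29, 26, 21, 20, 14, 11, 11 → 8
30 → 29, 26, 21, 20, 14, 11, 11 → 7
29 → 26, 21, 20, 14, 11, 11 → 6
26 → 21, 20, 14, 11, 11 → 5
21 → 20, 14, 11, 11 → 4
20 → 14, 11, 11 → 3
14 → 11, 11 → 2
11 → none → 0
11 → none → 0
Sum: 9 + 9 + 8 + 7 + 6 + 5 + 4 + 3 + 2 + 0 + 0 = 53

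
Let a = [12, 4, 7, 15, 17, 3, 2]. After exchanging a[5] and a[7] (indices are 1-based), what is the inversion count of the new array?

Inversions: 10

Positions 5 and 7 hold 17 and 2; after swapping, the array is [12, 4, 7, 15, 2, 3, 17].
Count, for each position, how many later elements it exceeds:
12: 4
4: 2
7: 2
15: 2
2: 0
3: 0
17: 0
Sum: 4 + 2 + 2 + 2 + 0 + 0 + 0 = 10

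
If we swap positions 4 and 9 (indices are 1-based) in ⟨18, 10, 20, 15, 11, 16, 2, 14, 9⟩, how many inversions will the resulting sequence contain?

20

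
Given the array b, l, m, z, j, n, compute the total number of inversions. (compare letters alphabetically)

Out-of-order pairs: 4

Element-by-element contributions:
b → none → 0
l → j → 1
m → j → 1
z → j, n → 2
j → none → 0
n → none → 0
Sum: 0 + 1 + 1 + 2 + 0 + 0 = 4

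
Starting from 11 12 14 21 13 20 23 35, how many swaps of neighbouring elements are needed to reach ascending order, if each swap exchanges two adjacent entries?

The minimum number of adjacent swaps to sort an array equals its inversion count, since every such swap removes exactly one inversion.
Count inversions — for each element, later elements that are smaller:
11: none → 0
12: none → 0
14: 13 → 1
21: 13, 20 → 2
13: none → 0
20: none → 0
23: none → 0
35: none → 0
Total inversions: 0 + 0 + 1 + 2 + 0 + 0 + 0 + 0 = 3

There are 3 adjacent swaps.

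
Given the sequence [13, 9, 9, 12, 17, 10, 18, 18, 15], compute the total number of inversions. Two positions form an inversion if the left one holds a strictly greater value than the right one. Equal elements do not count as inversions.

9 out-of-order pairs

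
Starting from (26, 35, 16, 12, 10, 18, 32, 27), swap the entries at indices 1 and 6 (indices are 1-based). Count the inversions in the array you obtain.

There are 13 inversions.

Positions 1 and 6 hold 26 and 18; after swapping, the array is [18, 35, 16, 12, 10, 26, 32, 27].
For each element, count later entries that are smaller:
18: 3
35: 6
16: 2
12: 1
10: 0
26: 0
32: 1
27: 0
Sum: 3 + 6 + 2 + 1 + 0 + 0 + 1 + 0 = 13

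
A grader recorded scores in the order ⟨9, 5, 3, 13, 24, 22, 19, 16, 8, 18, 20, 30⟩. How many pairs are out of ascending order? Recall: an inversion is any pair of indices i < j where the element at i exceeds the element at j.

20 out-of-order pairs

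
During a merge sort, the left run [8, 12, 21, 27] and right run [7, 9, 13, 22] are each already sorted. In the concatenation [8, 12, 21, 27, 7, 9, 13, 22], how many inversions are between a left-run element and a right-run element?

10

For each element r of the right run, count left-run elements greater than r:
r = 7: 8, 12, 21, 27 → 4
r = 9: 12, 21, 27 → 3
r = 13: 21, 27 → 2
r = 22: 27 → 1
Cross-inversions: 4 + 3 + 2 + 1 = 10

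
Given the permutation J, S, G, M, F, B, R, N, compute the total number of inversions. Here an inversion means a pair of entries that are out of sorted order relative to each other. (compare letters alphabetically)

15

For each element, count later entries that are smaller:
J → G, F, B → 3
S → G, M, F, B, R, N → 6
G → F, B → 2
M → F, B → 2
F → B → 1
B → none → 0
R → N → 1
N → none → 0
Sum: 3 + 6 + 2 + 2 + 1 + 0 + 1 + 0 = 15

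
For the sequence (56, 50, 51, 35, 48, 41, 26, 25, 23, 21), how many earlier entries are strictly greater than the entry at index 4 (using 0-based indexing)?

The element at index 4 is 48.
Elements before it: 56, 50, 51, 35
Those larger than 48: 56, 50, 51

3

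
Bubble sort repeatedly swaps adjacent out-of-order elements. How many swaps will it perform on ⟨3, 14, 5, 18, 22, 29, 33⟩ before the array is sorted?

1 adjacent swap

Minimum adjacent swaps = number of inversions (each swap of adjacent out-of-order elements removes one inversion and no swap can remove more).
Count inversions — for each element, later elements that are smaller:
3: none → 0
14: 5 → 1
5: none → 0
18: none → 0
22: none → 0
29: none → 0
33: none → 0
Total inversions: 0 + 1 + 0 + 0 + 0 + 0 + 0 = 1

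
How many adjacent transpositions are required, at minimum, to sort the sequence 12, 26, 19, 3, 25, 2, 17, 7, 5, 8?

29

Minimum adjacent swaps = number of inversions (each swap of adjacent out-of-order elements removes one inversion and no swap can remove more).
Count inversions — for each element, later elements that are smaller:
12: 3, 2, 7, 5, 8 → 5
26: 19, 3, 25, 2, 17, 7, 5, 8 → 8
19: 3, 2, 17, 7, 5, 8 → 6
3: 2 → 1
25: 2, 17, 7, 5, 8 → 5
2: none → 0
17: 7, 5, 8 → 3
7: 5 → 1
5: none → 0
8: none → 0
Total inversions: 5 + 8 + 6 + 1 + 5 + 0 + 3 + 1 + 0 + 0 = 29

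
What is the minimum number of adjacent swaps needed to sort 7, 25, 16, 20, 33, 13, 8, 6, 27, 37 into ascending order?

Adjacent swaps: 19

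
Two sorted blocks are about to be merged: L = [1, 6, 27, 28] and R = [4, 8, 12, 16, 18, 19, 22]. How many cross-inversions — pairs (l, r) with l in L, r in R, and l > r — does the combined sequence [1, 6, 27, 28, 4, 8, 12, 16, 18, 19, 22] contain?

Take each right-half value and tally the left-half values above it:
r = 4: 6, 27, 28 → 3
r = 8: 27, 28 → 2
r = 12: 27, 28 → 2
r = 16: 27, 28 → 2
r = 18: 27, 28 → 2
r = 19: 27, 28 → 2
r = 22: 27, 28 → 2
Cross-inversions: 3 + 2 + 2 + 2 + 2 + 2 + 2 = 15

15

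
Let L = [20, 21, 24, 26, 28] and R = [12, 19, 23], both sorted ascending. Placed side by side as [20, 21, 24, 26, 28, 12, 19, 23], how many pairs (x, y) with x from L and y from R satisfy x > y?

13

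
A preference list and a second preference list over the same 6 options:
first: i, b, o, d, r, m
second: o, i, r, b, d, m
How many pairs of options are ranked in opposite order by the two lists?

Assign each item its position (1..6) in the first ordering, then rewrite the second ordering as that position sequence:
positions: i→1, b→2, o→3, d→4, r→5, m→6
second ordering as positions: [3, 1, 5, 2, 4, 6]
Discordant pairs = inversions in this position sequence.
3: 1, 2 → 2
1: 0
5: 2, 4 → 2
2: 0
4: 0
6: 0
Total: 2 + 0 + 2 + 0 + 0 + 0 = 4

4 pairs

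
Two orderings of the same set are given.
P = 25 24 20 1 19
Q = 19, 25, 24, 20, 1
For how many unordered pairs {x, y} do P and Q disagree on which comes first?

4

Assign each item its position (1..5) in the first ordering, then rewrite the second ordering as that position sequence:
positions: 25→1, 24→2, 20→3, 1→4, 19→5
second ordering as positions: [5, 1, 2, 3, 4]
Discordant pairs = inversions in this position sequence.
5: 1, 2, 3, 4 → 4
1: 0
2: 0
3: 0
4: 0
Total: 4 + 0 + 0 + 0 + 0 = 4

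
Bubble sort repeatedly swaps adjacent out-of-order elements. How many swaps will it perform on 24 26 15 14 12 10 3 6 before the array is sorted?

Minimum adjacent swaps = number of inversions (each swap of adjacent out-of-order elements removes one inversion and no swap can remove more).
Count inversions — for each element, later elements that are smaller:
24: 15, 14, 12, 10, 3, 6 → 6
26: 15, 14, 12, 10, 3, 6 → 6
15: 14, 12, 10, 3, 6 → 5
14: 12, 10, 3, 6 → 4
12: 10, 3, 6 → 3
10: 3, 6 → 2
3: none → 0
6: none → 0
Total inversions: 6 + 6 + 5 + 4 + 3 + 2 + 0 + 0 = 26

26 swaps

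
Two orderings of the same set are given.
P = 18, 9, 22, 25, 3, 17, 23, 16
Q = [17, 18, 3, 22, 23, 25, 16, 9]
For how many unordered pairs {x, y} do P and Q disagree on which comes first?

13 disagreeing pairs

Assign each item its position (1..8) in the first ordering, then rewrite the second ordering as that position sequence:
positions: 18→1, 9→2, 22→3, 25→4, 3→5, 17→6, 23→7, 16→8
second ordering as positions: [6, 1, 5, 3, 7, 4, 8, 2]
Discordant pairs = inversions in this position sequence.
6: 1, 5, 3, 4, 2 → 5
1: 0
5: 3, 4, 2 → 3
3: 2 → 1
7: 4, 2 → 2
4: 2 → 1
8: 2 → 1
2: 0
Total: 5 + 0 + 3 + 1 + 2 + 1 + 1 + 0 = 13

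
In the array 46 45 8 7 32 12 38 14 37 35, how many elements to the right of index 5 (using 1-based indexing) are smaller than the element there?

The element at index 5 is 32.
Elements after it: 12, 38, 14, 37, 35
Those smaller than 32: 12, 14

2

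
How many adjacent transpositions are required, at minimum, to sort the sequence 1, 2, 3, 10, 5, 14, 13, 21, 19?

Each adjacent swap fixes exactly one inversion, so the minimum swap count equals the number of inversions.
Count inversions — for each element, later elements that are smaller:
1: none → 0
2: none → 0
3: none → 0
10: 5 → 1
5: none → 0
14: 13 → 1
13: none → 0
21: 19 → 1
19: none → 0
Total inversions: 0 + 0 + 0 + 1 + 0 + 1 + 0 + 1 + 0 = 3

3 adjacent swaps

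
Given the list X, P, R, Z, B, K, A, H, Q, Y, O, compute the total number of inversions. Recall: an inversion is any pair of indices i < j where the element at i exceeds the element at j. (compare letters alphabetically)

31

Element-by-element contributions:
X → P, R, B, K, A, H, Q, O → 8
P → B, K, A, H, O → 5
R → B, K, A, H, Q, O → 6
Z → B, K, A, H, Q, Y, O → 7
B → A → 1
K → A, H → 2
A → none → 0
H → none → 0
Q → O → 1
Y → O → 1
O → none → 0
Sum: 8 + 5 + 6 + 7 + 1 + 2 + 0 + 0 + 1 + 1 + 0 = 31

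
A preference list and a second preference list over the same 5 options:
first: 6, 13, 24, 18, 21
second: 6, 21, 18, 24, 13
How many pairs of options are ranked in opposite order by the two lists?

Assign each item its position (1..5) in the first ordering, then rewrite the second ordering as that position sequence:
positions: 6→1, 13→2, 24→3, 18→4, 21→5
second ordering as positions: [1, 5, 4, 3, 2]
Discordant pairs = inversions in this position sequence.
1: 0
5: 4, 3, 2 → 3
4: 3, 2 → 2
3: 2 → 1
2: 0
Total: 0 + 3 + 2 + 1 + 0 = 6

6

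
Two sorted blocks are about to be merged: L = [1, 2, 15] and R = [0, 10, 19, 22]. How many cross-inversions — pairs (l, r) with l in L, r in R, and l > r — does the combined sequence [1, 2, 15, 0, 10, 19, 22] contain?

For each element r of the right run, count left-run elements greater than r:
r = 0: 1, 2, 15 → 3
r = 10: 15 → 1
r = 19: none → 0
r = 22: none → 0
Cross-inversions: 3 + 1 + 0 + 0 = 4

4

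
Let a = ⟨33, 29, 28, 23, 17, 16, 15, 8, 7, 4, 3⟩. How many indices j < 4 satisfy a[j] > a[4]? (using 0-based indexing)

The element at index 4 is 17.
Elements before it: 33, 29, 28, 23
Those larger than 17: 33, 29, 28, 23

4 such elements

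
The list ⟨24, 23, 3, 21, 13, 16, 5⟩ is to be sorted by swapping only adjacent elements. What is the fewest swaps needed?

The minimum number of adjacent swaps to sort an array equals its inversion count, since every such swap removes exactly one inversion.
Count inversions — for each element, later elements that are smaller:
24: 23, 3, 21, 13, 16, 5 → 6
23: 3, 21, 13, 16, 5 → 5
3: none → 0
21: 13, 16, 5 → 3
13: 5 → 1
16: 5 → 1
5: none → 0
Total inversions: 6 + 5 + 0 + 3 + 1 + 1 + 0 = 16

16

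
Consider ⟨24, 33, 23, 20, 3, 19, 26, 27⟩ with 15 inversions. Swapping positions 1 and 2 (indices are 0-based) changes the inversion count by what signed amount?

Positions 1 and 2 hold 33 and 23; after swapping, the array is [24, 23, 33, 20, 3, 19, 26, 27].
Element-by-element contributions:
24: 4
23: 3
33: 5
20: 2
3: 0
19: 0
26: 0
27: 0
Sum: 4 + 3 + 5 + 2 + 0 + 0 + 0 + 0 = 14
Change: 14 − 15 = -1

-1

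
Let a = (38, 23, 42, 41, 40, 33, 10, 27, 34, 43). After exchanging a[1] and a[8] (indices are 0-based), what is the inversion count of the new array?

28 inversions

Positions 1 and 8 hold 23 and 34; after swapping, the array is [38, 34, 42, 41, 40, 33, 10, 27, 23, 43].
For each element, count later entries that are smaller:
38 → 34, 33, 10, 27, 23 → 5
34 → 33, 10, 27, 23 → 4
42 → 41, 40, 33, 10, 27, 23 → 6
41 → 40, 33, 10, 27, 23 → 5
40 → 33, 10, 27, 23 → 4
33 → 10, 27, 23 → 3
10 → none → 0
27 → 23 → 1
23 → none → 0
43 → none → 0
Sum: 5 + 4 + 6 + 5 + 4 + 3 + 0 + 1 + 0 + 0 = 28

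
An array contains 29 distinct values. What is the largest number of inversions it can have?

406

A reversed (strictly descending) arrangement makes every pair an inversion, giving C(29, 2) inversions.
C(29, 2) = 29·28/2 = 406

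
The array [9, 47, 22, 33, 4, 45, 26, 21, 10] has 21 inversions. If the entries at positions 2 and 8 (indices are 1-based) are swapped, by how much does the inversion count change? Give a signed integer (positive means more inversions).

Positions 2 and 8 hold 47 and 21; after swapping, the array is [9, 21, 22, 33, 4, 45, 26, 47, 10].
Count, for each position, how many later elements it exceeds:
9 → 4 → 1
21 → 4, 10 → 2
22 → 4, 10 → 2
33 → 4, 26, 10 → 3
4 → none → 0
45 → 26, 10 → 2
26 → 10 → 1
47 → 10 → 1
10 → none → 0
Sum: 1 + 2 + 2 + 3 + 0 + 2 + 1 + 1 + 0 = 12
Change: 12 − 21 = -9

-9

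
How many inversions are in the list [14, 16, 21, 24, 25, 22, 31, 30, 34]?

Element-by-element contributions:
14 → none → 0
16 → none → 0
21 → none → 0
24 → 22 → 1
25 → 22 → 1
22 → none → 0
31 → 30 → 1
30 → none → 0
34 → none → 0
Sum: 0 + 0 + 0 + 1 + 1 + 0 + 1 + 0 + 0 = 3

There are 3 inversions.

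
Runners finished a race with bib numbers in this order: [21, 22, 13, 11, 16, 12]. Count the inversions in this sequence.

11 out-of-order pairs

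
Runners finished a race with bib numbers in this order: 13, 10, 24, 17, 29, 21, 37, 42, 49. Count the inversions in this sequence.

Element-by-element contributions:
13: 1
10: 0
24: 2
17: 0
29: 1
21: 0
37: 0
42: 0
49: 0
Sum: 1 + 0 + 2 + 0 + 1 + 0 + 0 + 0 + 0 = 4

4 out-of-order pairs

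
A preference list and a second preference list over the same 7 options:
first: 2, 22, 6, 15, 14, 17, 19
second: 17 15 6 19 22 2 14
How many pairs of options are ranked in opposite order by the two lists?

14 pairs

Assign each item its position (1..7) in the first ordering, then rewrite the second ordering as that position sequence:
positions: 2→1, 22→2, 6→3, 15→4, 14→5, 17→6, 19→7
second ordering as positions: [6, 4, 3, 7, 2, 1, 5]
Discordant pairs = inversions in this position sequence.
6: 4, 3, 2, 1, 5 → 5
4: 3, 2, 1 → 3
3: 2, 1 → 2
7: 2, 1, 5 → 3
2: 1 → 1
1: 0
5: 0
Total: 5 + 3 + 2 + 3 + 1 + 0 + 0 = 14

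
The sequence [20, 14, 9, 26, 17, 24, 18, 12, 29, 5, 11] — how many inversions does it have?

For each element, count later entries that are smaller:
20 → 14, 9, 17, 18, 12, 5, 11 → 7
14 → 9, 12, 5, 11 → 4
9 → 5 → 1
26 → 17, 24, 18, 12, 5, 11 → 6
17 → 12, 5, 11 → 3
24 → 18, 12, 5, 11 → 4
18 → 12, 5, 11 → 3
12 → 5, 11 → 2
29 → 5, 11 → 2
5 → none → 0
11 → none → 0
Sum: 7 + 4 + 1 + 6 + 3 + 4 + 3 + 2 + 2 + 0 + 0 = 32

Inversions: 32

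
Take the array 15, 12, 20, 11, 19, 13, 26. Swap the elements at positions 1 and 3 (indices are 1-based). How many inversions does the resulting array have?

9

Positions 1 and 3 hold 15 and 20; after swapping, the array is [20, 12, 15, 11, 19, 13, 26].
Sweep left to right; for each value list the smaller values that follow it:
20: 5
12: 1
15: 2
11: 0
19: 1
13: 0
26: 0
Sum: 5 + 1 + 2 + 0 + 1 + 0 + 0 = 9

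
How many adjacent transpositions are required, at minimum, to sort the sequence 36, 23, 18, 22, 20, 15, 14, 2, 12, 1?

42 adjacent swaps

Minimum adjacent swaps = number of inversions (each swap of adjacent out-of-order elements removes one inversion and no swap can remove more).
Count inversions — for each element, later elements that are smaller:
36: 23, 18, 22, 20, 15, 14, 2, 12, 1 → 9
23: 18, 22, 20, 15, 14, 2, 12, 1 → 8
18: 15, 14, 2, 12, 1 → 5
22: 20, 15, 14, 2, 12, 1 → 6
20: 15, 14, 2, 12, 1 → 5
15: 14, 2, 12, 1 → 4
14: 2, 12, 1 → 3
2: 1 → 1
12: 1 → 1
1: none → 0
Total inversions: 9 + 8 + 5 + 6 + 5 + 4 + 3 + 1 + 1 + 0 = 42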